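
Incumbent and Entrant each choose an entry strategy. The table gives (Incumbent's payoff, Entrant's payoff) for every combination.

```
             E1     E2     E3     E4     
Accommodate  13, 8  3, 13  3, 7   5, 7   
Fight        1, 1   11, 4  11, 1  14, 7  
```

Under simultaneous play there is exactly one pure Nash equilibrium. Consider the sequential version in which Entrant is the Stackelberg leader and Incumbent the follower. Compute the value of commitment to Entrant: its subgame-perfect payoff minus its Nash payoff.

1

Solve by backward induction (Entrant leads).
- E1 → Incumbent plays Accommodate (best of 13, 1); Entrant gets 8.
- E2 → Incumbent plays Fight (best of 3, 11); Entrant gets 4.
- E3 → Incumbent plays Fight (best of 3, 11); Entrant gets 1.
- E4 → Incumbent plays Fight (best of 5, 14); Entrant gets 7.
Among 8, 4, 1, 7, the best is 8 at E1. Subgame-perfect outcome: (Accommodate, E1) with payoffs (13, 8).
For the simultaneous game, intersect best replies.
Incumbent's best replies: E1→Accommodate; E2→Fight; E3→Fight; E4→Fight.
Entrant's best replies: Accommodate→E2; Fight→E4.
The unique mutual best reply is (Fight, E4), giving (14, 7).
Entrant's commitment gain: 8 − 7 = 1.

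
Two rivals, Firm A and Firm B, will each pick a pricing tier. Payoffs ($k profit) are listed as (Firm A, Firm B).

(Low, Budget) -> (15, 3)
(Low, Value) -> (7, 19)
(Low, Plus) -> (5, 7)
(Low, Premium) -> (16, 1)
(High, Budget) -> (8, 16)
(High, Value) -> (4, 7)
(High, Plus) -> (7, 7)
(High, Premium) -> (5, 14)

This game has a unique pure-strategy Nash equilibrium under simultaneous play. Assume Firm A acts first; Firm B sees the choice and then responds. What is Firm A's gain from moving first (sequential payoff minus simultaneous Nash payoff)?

Backward induction with Firm A moving first.
- Low → Firm B plays Value (best of 3, 19, 7, 1); Firm A gets 7.
- High → Firm B plays Budget (best of 16, 7, 7, 14); Firm A gets 8.
Firm A's induced payoffs are 7, 8, so Firm A commits to High. Subgame-perfect outcome: (High, Budget) with payoffs (8, 16).
For the simultaneous game, intersect best replies.
Firm A's best replies: Budget→Low; Value→Low; Plus→High; Premium→Low.
Firm B's best replies: Low→Value; High→Budget.
Only (Low, Value) has each player best-responding; Nash payoffs (7, 19).
Firm A's commitment gain: 8 − 7 = 1.

1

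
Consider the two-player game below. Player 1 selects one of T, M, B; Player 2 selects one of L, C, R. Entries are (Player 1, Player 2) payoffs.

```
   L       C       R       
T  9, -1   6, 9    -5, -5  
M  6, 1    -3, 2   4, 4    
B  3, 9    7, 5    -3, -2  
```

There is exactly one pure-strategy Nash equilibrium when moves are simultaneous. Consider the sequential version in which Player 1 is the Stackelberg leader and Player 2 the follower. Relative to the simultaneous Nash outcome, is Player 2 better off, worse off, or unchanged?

Solve by backward induction (Player 1 leads).
- T: Player 2 compares -1, 9, -5 and picks C; Player 1 would get 6.
- M: Player 2 compares 1, 2, 4 and picks R; Player 1 would get 4.
- B: Player 2 compares 9, 5, -2 and picks L; Player 1 would get 3.
Among 6, 4, 3, the best is 6 at T. Subgame-perfect outcome: (T, C) with payoffs (6, 9).
Now find the simultaneous Nash equilibrium.
Player 1's best replies: L→T; C→B; R→M.
Player 2's best replies: T→C; M→R; B→L.
The unique mutual best reply is (M, R), giving (4, 4).
Player 2 earns 9 sequentially versus 4 at the Nash outcome: better off.

better off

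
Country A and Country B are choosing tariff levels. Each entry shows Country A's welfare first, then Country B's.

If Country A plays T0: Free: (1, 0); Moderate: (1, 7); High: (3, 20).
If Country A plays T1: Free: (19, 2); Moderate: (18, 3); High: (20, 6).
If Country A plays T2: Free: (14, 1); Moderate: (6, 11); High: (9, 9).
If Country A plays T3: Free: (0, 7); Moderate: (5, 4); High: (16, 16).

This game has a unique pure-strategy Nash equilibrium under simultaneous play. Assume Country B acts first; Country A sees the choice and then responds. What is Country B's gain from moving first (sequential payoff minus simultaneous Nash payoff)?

Solve by backward induction (Country B leads).
- Free → Country A plays T1 (best of 1, 19, 14, 0); Country B gets 2.
- Moderate → Country A plays T1 (best of 1, 18, 6, 5); Country B gets 3.
- High → Country A plays T1 (best of 3, 20, 9, 16); Country B gets 6.
Among 2, 3, 6, the best is 6 at High. Subgame-perfect outcome: (T1, High) with payoffs (20, 6).
For the simultaneous game, intersect best replies.
Country A's best replies: Free→T1; Moderate→T1; High→T1.
Country B's best replies: T0→High; T1→High; T2→Moderate; T3→High.
Only (T1, High) has each player best-responding; Nash payoffs (20, 6).
Country B's commitment gain: 6 − 6 = 0.

0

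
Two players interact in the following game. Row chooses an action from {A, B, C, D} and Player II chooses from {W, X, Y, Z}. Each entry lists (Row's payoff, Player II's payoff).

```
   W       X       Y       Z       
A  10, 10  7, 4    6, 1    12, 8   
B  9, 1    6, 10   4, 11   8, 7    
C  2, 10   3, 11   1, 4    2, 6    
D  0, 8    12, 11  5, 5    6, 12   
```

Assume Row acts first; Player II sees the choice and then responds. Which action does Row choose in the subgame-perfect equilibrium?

Player II best-responds to each possible Row move:
- A → Player II plays W (best of 10, 4, 1, 8); Row gets 10.
- B → Player II plays Y (best of 1, 10, 11, 7); Row gets 4.
- C → Player II plays X (best of 10, 11, 4, 6); Row gets 3.
- D → Player II plays Z (best of 8, 11, 5, 12); Row gets 6.
Maximizing over 10, 4, 3, 6, Row chooses A. Subgame-perfect outcome: (A, W) with payoffs (10, 10).

A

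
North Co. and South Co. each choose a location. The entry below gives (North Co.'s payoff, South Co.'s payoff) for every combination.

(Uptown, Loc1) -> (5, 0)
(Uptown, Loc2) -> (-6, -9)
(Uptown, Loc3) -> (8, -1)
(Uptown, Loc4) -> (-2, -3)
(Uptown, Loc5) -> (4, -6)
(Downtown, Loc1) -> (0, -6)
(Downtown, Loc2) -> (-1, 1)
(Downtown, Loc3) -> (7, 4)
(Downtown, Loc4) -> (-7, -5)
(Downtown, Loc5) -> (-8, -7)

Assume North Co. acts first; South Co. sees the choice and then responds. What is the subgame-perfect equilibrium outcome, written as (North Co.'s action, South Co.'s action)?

Solve by backward induction (North Co. leads).
- Uptown: BR = Loc1, leader payoff 5.
- Downtown: BR = Loc3, leader payoff 7.
Among 5, 7, the best is 7 at Downtown. Subgame-perfect outcome: (Downtown, Loc3) with payoffs (7, 4).

(Downtown, Loc3)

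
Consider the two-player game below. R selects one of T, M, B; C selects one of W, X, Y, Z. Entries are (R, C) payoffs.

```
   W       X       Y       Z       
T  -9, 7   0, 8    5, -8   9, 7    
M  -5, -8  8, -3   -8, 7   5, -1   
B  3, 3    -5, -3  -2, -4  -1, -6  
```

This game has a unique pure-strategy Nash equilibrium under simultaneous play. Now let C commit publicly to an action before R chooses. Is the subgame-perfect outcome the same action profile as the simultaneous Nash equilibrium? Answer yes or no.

no

Work backward from R's decision.
- W: R compares -9, -5, 3 and picks B; C would get 3.
- X: R compares 0, 8, -5 and picks M; C would get -3.
- Y: R compares 5, -8, -2 and picks T; C would get -8.
- Z: R compares 9, 5, -1 and picks T; C would get 7.
C's induced payoffs are 3, -3, -8, 7, so C commits to Z. Subgame-perfect outcome: (T, Z) with payoffs (9, 7).
For the simultaneous game, intersect best replies.
R's best replies: W→B; X→M; Y→T; Z→T.
C's best replies: T→X; M→Y; B→W.
Only (B, W) has each player best-responding; Nash payoffs (3, 3).
Sequential outcome (T, Z) differs from the Nash profile (B, W).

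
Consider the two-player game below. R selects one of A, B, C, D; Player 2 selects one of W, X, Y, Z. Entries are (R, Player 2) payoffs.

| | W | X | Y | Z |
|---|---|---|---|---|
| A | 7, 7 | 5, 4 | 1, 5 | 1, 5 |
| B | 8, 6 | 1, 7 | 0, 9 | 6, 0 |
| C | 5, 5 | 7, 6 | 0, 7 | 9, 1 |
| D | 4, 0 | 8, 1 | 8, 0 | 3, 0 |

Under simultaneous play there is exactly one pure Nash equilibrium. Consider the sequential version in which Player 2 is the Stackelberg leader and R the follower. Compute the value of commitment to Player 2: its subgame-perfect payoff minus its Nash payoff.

5

Solve by backward induction (Player 2 leads).
- W: BR = B, leader payoff 6.
- X: BR = D, leader payoff 1.
- Y: BR = D, leader payoff 0.
- Z: BR = C, leader payoff 1.
Player 2's induced payoffs are 6, 1, 0, 1, so Player 2 commits to W. Subgame-perfect outcome: (B, W) with payoffs (8, 6).
Under simultaneous play:
R's best replies: W→B; X→D; Y→D; Z→C.
Player 2's best replies: A→W; B→Y; C→Y; D→X.
The unique mutual best reply is (D, X), giving (8, 1).
Player 2's commitment gain: 6 − 1 = 5.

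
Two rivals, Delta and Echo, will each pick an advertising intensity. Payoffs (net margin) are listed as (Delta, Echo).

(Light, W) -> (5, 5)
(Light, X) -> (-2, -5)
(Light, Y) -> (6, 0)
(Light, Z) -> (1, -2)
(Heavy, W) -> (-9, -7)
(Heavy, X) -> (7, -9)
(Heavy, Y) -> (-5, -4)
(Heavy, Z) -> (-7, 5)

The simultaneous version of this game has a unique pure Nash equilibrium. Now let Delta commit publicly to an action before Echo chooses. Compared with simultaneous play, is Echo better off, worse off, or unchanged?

Backward induction with Delta moving first.
- Light: Echo compares 5, -5, 0, -2 and picks W; Delta would get 5.
- Heavy: Echo compares -7, -9, -4, 5 and picks Z; Delta would get -7.
Among 5, -7, the best is 5 at Light. Subgame-perfect outcome: (Light, W) with payoffs (5, 5).
Now find the simultaneous Nash equilibrium.
Delta's best replies: W→Light; X→Heavy; Y→Light; Z→Light.
Echo's best replies: Light→W; Heavy→Z.
The unique mutual best reply is (Light, W), giving (5, 5).
Echo earns 5 sequentially versus 5 at the Nash outcome: unchanged.

unchanged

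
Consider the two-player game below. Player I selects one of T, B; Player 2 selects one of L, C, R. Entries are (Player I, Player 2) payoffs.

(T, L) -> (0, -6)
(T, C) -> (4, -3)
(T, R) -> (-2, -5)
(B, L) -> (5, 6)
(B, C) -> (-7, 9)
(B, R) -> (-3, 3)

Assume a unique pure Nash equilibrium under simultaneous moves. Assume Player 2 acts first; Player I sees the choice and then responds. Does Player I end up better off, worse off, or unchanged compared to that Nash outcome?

Backward induction with Player 2 moving first.
- L → Player I plays B (best of 0, 5); Player 2 gets 6.
- C → Player I plays T (best of 4, -7); Player 2 gets -3.
- R → Player I plays T (best of -2, -3); Player 2 gets -5.
Among 6, -3, -5, the best is 6 at L. Subgame-perfect outcome: (B, L) with payoffs (5, 6).
Under simultaneous play:
Player I's best replies: L→B; C→T; R→T.
Player 2's best replies: T→C; B→C.
The unique mutual best reply is (T, C), giving (4, -3).
Player I earns 5 sequentially versus 4 at the Nash outcome: better off.

better off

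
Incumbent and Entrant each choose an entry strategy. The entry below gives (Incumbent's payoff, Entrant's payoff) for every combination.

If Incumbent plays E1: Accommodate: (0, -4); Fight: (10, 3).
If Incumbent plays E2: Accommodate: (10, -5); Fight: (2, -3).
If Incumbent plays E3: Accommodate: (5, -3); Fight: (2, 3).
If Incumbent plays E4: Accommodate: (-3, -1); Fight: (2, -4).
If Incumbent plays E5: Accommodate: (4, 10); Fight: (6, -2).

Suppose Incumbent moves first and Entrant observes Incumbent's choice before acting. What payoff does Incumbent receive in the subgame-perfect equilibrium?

Work backward from Entrant's decision.
- E1: BR = Fight, leader payoff 10.
- E2: BR = Fight, leader payoff 2.
- E3: BR = Fight, leader payoff 2.
- E4: BR = Accommodate, leader payoff -3.
- E5: BR = Accommodate, leader payoff 4.
Maximizing over 10, 2, 2, -3, 4, Incumbent chooses E1. Subgame-perfect outcome: (E1, Fight) with payoffs (10, 3).

10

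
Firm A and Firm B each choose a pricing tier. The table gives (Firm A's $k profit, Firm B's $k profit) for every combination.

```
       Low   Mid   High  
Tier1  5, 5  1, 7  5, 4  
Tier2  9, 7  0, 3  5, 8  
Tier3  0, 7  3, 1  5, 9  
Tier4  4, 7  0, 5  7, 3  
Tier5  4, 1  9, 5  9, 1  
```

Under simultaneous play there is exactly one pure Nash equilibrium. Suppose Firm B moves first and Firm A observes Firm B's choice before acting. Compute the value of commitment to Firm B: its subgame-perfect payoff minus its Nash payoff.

Solve by backward induction (Firm B leads).
- Low → Firm A plays Tier2 (best of 5, 9, 0, 4, 4); Firm B gets 7.
- Mid → Firm A plays Tier5 (best of 1, 0, 3, 0, 9); Firm B gets 5.
- High → Firm A plays Tier5 (best of 5, 5, 5, 7, 9); Firm B gets 1.
Among 7, 5, 1, the best is 7 at Low. Subgame-perfect outcome: (Tier2, Low) with payoffs (9, 7).
Under simultaneous play:
Firm A's best replies: Low→Tier2; Mid→Tier5; High→Tier5.
Firm B's best replies: Tier1→Mid; Tier2→High; Tier3→High; Tier4→Low; Tier5→Mid.
The unique mutual best reply is (Tier5, Mid), giving (9, 5).
Firm B's commitment gain: 7 − 5 = 2.

2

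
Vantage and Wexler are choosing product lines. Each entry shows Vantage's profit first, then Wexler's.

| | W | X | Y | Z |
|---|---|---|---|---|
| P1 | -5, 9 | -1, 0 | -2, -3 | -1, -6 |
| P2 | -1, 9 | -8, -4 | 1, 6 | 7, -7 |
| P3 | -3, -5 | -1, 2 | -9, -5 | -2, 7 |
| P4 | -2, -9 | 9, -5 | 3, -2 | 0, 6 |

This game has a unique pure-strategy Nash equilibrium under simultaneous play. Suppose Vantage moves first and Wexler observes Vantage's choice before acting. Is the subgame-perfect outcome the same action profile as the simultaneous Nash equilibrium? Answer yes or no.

Solve by backward induction (Vantage leads).
- P1: BR = W, leader payoff -5.
- P2: BR = W, leader payoff -1.
- P3: BR = Z, leader payoff -2.
- P4: BR = Z, leader payoff 0.
Vantage's induced payoffs are -5, -1, -2, 0, so Vantage commits to P4. Subgame-perfect outcome: (P4, Z) with payoffs (0, 6).
Under simultaneous play:
Vantage's best replies: W→P2; X→P4; Y→P4; Z→P2.
Wexler's best replies: P1→W; P2→W; P3→Z; P4→Z.
Only (P2, W) has each player best-responding; Nash payoffs (-1, 9).
Sequential outcome (P4, Z) differs from the Nash profile (P2, W).

no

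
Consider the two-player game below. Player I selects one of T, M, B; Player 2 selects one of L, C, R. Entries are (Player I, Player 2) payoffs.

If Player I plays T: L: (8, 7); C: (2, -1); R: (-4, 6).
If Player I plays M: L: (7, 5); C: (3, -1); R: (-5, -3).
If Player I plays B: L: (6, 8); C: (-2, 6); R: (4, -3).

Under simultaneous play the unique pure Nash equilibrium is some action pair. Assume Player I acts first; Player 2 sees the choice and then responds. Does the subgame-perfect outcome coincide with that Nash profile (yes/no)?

yes

Backward induction with Player I moving first.
- T: BR = L, leader payoff 8.
- M: BR = L, leader payoff 7.
- B: BR = L, leader payoff 6.
Among 8, 7, 6, the best is 8 at T. Subgame-perfect outcome: (T, L) with payoffs (8, 7).
Now find the simultaneous Nash equilibrium.
Player I's best replies: L→T; C→M; R→B.
Player 2's best replies: T→L; M→L; B→L.
Only (T, L) has each player best-responding; Nash payoffs (8, 7).
Sequential outcome (T, L) coincides with the Nash profile (T, L).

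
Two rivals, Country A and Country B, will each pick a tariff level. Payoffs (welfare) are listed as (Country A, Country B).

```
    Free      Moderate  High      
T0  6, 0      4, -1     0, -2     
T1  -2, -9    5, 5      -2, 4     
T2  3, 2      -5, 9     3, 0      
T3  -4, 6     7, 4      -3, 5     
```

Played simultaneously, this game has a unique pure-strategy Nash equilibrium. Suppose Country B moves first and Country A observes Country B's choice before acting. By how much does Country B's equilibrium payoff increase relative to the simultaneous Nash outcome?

Country A best-responds to each possible Country B move:
- Free: BR = T0, leader payoff 0.
- Moderate: BR = T3, leader payoff 4.
- High: BR = T2, leader payoff 0.
Maximizing over 0, 4, 0, Country B chooses Moderate. Subgame-perfect outcome: (T3, Moderate) with payoffs (7, 4).
For the simultaneous game, intersect best replies.
Country A's best replies: Free→T0; Moderate→T3; High→T2.
Country B's best replies: T0→Free; T1→Moderate; T2→Moderate; T3→Free.
The unique mutual best reply is (T0, Free), giving (6, 0).
Country B's commitment gain: 4 − 0 = 4.

4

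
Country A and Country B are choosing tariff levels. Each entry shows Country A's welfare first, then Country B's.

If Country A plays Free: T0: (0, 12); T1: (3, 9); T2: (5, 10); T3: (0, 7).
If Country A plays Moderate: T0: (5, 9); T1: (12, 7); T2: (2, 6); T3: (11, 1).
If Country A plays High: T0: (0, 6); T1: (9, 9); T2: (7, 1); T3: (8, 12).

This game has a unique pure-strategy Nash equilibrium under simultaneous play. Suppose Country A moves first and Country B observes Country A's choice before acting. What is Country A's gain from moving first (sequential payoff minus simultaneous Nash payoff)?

Solve by backward induction (Country A leads).
- Free: Country B compares 12, 9, 10, 7 and picks T0; Country A would get 0.
- Moderate: Country B compares 9, 7, 6, 1 and picks T0; Country A would get 5.
- High: Country B compares 6, 9, 1, 12 and picks T3; Country A would get 8.
Maximizing over 0, 5, 8, Country A chooses High. Subgame-perfect outcome: (High, T3) with payoffs (8, 12).
Under simultaneous play:
Country A's best replies: T0→Moderate; T1→Moderate; T2→High; T3→Moderate.
Country B's best replies: Free→T0; Moderate→T0; High→T3.
The unique mutual best reply is (Moderate, T0), giving (5, 9).
Country A's commitment gain: 8 − 5 = 3.

3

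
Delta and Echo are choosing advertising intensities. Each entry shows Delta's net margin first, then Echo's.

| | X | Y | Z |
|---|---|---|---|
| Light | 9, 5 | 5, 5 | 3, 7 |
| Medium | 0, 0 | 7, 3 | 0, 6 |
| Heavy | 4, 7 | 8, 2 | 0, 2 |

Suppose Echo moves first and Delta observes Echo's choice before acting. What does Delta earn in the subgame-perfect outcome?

3

Solve by backward induction (Echo leads).
- X: Delta compares 9, 0, 4 and picks Light; Echo would get 5.
- Y: Delta compares 5, 7, 8 and picks Heavy; Echo would get 2.
- Z: Delta compares 3, 0, 0 and picks Light; Echo would get 7.
Maximizing over 5, 2, 7, Echo chooses Z. Subgame-perfect outcome: (Light, Z) with payoffs (3, 7).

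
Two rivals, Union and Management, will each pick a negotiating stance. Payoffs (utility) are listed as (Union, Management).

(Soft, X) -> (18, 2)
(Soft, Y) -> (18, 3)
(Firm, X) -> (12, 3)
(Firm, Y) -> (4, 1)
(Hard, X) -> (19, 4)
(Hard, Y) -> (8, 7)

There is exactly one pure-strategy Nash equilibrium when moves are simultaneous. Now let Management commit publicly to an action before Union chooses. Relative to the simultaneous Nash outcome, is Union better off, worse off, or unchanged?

Work backward from Union's decision.
- X: BR = Hard, leader payoff 4.
- Y: BR = Soft, leader payoff 3.
Maximizing over 4, 3, Management chooses X. Subgame-perfect outcome: (Hard, X) with payoffs (19, 4).
Now find the simultaneous Nash equilibrium.
Union's best replies: X→Hard; Y→Soft.
Management's best replies: Soft→Y; Firm→X; Hard→Y.
The unique mutual best reply is (Soft, Y), giving (18, 3).
Union earns 19 sequentially versus 18 at the Nash outcome: better off.

better off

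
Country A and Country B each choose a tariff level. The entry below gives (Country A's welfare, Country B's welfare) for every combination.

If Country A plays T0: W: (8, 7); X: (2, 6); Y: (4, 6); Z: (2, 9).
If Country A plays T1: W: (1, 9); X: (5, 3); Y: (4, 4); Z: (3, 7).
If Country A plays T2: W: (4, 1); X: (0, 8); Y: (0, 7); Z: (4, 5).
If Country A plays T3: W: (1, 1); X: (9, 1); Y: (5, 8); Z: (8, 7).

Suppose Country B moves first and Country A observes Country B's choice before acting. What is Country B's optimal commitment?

Y

Solve by backward induction (Country B leads).
- W → Country A plays T0 (best of 8, 1, 4, 1); Country B gets 7.
- X → Country A plays T3 (best of 2, 5, 0, 9); Country B gets 1.
- Y → Country A plays T3 (best of 4, 4, 0, 5); Country B gets 8.
- Z → Country A plays T3 (best of 2, 3, 4, 8); Country B gets 7.
Among 7, 1, 8, 7, the best is 8 at Y. Subgame-perfect outcome: (T3, Y) with payoffs (5, 8).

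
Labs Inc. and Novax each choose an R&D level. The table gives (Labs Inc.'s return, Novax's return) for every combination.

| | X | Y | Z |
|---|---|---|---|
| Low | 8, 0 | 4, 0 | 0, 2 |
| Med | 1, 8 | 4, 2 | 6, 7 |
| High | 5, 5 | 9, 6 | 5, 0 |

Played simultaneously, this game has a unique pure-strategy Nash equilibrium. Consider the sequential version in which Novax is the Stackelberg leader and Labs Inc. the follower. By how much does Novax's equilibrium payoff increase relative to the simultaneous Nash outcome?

Backward induction with Novax moving first.
- X → Labs Inc. plays Low (best of 8, 1, 5); Novax gets 0.
- Y → Labs Inc. plays High (best of 4, 4, 9); Novax gets 6.
- Z → Labs Inc. plays Med (best of 0, 6, 5); Novax gets 7.
Among 0, 6, 7, the best is 7 at Z. Subgame-perfect outcome: (Med, Z) with payoffs (6, 7).
Under simultaneous play:
Labs Inc.'s best replies: X→Low; Y→High; Z→Med.
Novax's best replies: Low→Z; Med→X; High→Y.
Only (High, Y) has each player best-responding; Nash payoffs (9, 6).
Novax's commitment gain: 7 − 6 = 1.

1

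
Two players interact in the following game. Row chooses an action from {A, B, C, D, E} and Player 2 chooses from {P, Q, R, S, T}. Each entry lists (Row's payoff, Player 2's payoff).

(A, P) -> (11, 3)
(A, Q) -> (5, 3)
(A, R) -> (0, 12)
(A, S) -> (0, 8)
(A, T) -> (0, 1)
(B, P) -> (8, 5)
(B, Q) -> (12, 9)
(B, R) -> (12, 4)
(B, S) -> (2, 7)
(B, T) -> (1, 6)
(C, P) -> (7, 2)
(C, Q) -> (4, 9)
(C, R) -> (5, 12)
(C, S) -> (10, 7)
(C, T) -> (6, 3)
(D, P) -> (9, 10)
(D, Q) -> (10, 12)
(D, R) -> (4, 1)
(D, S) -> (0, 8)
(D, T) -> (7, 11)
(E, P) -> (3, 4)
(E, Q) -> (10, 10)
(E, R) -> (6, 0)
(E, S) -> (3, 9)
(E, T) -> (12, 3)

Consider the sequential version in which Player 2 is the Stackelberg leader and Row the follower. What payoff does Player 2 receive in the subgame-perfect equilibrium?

9

Solve by backward induction (Player 2 leads).
- P: BR = A, leader payoff 3.
- Q: BR = B, leader payoff 9.
- R: BR = B, leader payoff 4.
- S: BR = C, leader payoff 7.
- T: BR = E, leader payoff 3.
Player 2's induced payoffs are 3, 9, 4, 7, 3, so Player 2 commits to Q. Subgame-perfect outcome: (B, Q) with payoffs (12, 9).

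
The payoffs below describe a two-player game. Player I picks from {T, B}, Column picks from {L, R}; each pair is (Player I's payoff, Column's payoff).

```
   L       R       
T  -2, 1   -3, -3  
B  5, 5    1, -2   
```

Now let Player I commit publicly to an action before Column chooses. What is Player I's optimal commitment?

Work backward from Column's decision.
- T: BR = L, leader payoff -2.
- B: BR = L, leader payoff 5.
Among -2, 5, the best is 5 at B. Subgame-perfect outcome: (B, L) with payoffs (5, 5).

B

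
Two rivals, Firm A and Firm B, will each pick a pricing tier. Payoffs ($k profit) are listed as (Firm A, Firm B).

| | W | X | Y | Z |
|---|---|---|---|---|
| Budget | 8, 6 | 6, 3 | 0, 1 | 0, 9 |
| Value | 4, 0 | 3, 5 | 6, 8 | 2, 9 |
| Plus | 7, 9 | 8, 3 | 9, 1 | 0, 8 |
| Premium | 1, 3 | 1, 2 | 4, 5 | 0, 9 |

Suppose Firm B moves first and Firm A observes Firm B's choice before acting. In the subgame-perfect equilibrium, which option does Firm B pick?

Solve by backward induction (Firm B leads).
- W → Firm A plays Budget (best of 8, 4, 7, 1); Firm B gets 6.
- X → Firm A plays Plus (best of 6, 3, 8, 1); Firm B gets 3.
- Y → Firm A plays Plus (best of 0, 6, 9, 4); Firm B gets 1.
- Z → Firm A plays Value (best of 0, 2, 0, 0); Firm B gets 9.
Among 6, 3, 1, 9, the best is 9 at Z. Subgame-perfect outcome: (Value, Z) with payoffs (2, 9).

Z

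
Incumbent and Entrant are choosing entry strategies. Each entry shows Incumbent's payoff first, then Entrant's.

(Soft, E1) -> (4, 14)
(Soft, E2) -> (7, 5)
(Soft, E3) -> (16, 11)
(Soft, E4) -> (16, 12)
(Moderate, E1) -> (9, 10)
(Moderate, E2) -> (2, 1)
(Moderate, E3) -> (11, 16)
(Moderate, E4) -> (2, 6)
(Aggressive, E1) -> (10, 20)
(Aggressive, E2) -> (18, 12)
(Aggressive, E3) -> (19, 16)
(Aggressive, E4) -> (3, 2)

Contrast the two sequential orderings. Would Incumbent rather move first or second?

first

If Incumbent leads: Entrant's best replies are Soft→E1, Moderate→E3, Aggressive→E1; Incumbent's induced payoffs 4, 11, 10; outcome (Moderate, E3), payoffs (11, 16).
If Entrant leads: Incumbent's best replies are E1→Aggressive, E2→Aggressive, E3→Aggressive, E4→Soft; Entrant's induced payoffs 20, 12, 16, 12; outcome (Aggressive, E1), payoffs (10, 20).
Incumbent gets 11 moving first and 10 moving second, so Incumbent prefers to move first.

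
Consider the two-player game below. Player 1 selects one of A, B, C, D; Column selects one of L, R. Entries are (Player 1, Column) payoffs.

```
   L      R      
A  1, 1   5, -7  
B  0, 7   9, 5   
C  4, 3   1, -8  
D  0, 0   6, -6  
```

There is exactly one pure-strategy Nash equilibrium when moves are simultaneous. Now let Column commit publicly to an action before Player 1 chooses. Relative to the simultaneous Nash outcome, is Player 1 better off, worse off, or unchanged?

better off

Work backward from Player 1's decision.
- L: Player 1 compares 1, 0, 4, 0 and picks C; Column would get 3.
- R: Player 1 compares 5, 9, 1, 6 and picks B; Column would get 5.
Among 3, 5, the best is 5 at R. Subgame-perfect outcome: (B, R) with payoffs (9, 5).
Now find the simultaneous Nash equilibrium.
Player 1's best replies: L→C; R→B.
Column's best replies: A→L; B→L; C→L; D→L.
The unique mutual best reply is (C, L), giving (4, 3).
Player 1 earns 9 sequentially versus 4 at the Nash outcome: better off.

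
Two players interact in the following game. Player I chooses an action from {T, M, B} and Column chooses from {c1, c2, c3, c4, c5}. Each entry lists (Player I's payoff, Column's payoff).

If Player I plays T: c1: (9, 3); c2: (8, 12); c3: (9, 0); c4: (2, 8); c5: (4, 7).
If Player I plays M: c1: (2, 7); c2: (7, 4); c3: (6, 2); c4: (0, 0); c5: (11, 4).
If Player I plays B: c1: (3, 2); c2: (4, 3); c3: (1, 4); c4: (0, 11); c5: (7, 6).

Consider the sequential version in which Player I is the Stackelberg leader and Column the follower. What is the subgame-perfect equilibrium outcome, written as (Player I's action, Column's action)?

Backward induction with Player I moving first.
- T: BR = c2, leader payoff 8.
- M: BR = c1, leader payoff 2.
- B: BR = c4, leader payoff 0.
Player I's induced payoffs are 8, 2, 0, so Player I commits to T. Subgame-perfect outcome: (T, c2) with payoffs (8, 12).

(T, c2)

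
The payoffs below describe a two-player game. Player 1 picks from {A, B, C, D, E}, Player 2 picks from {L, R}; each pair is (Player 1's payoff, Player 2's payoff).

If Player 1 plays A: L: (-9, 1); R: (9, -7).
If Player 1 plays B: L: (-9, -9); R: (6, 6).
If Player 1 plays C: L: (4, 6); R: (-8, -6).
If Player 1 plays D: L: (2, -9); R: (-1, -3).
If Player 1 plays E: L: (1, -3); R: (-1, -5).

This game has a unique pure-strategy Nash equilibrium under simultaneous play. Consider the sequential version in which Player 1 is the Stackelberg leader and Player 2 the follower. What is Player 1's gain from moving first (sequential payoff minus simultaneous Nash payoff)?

2

Work backward from Player 2's decision.
- A → Player 2 plays L (best of 1, -7); Player 1 gets -9.
- B → Player 2 plays R (best of -9, 6); Player 1 gets 6.
- C → Player 2 plays L (best of 6, -6); Player 1 gets 4.
- D → Player 2 plays R (best of -9, -3); Player 1 gets -1.
- E → Player 2 plays L (best of -3, -5); Player 1 gets 1.
Maximizing over -9, 6, 4, -1, 1, Player 1 chooses B. Subgame-perfect outcome: (B, R) with payoffs (6, 6).
Now find the simultaneous Nash equilibrium.
Player 1's best replies: L→C; R→A.
Player 2's best replies: A→L; B→R; C→L; D→R; E→L.
Only (C, L) has each player best-responding; Nash payoffs (4, 6).
Player 1's commitment gain: 6 − 4 = 2.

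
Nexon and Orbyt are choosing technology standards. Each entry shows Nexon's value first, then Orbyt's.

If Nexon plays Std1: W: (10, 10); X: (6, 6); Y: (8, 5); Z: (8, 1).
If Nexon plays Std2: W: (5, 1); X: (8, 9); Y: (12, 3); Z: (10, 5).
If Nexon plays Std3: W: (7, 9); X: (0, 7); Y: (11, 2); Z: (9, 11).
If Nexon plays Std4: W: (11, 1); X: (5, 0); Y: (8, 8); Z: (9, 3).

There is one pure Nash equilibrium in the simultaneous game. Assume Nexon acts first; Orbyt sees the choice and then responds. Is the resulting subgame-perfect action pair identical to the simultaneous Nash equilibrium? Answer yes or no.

no

Solve by backward induction (Nexon leads).
- Std1: BR = W, leader payoff 10.
- Std2: BR = X, leader payoff 8.
- Std3: BR = Z, leader payoff 9.
- Std4: BR = Y, leader payoff 8.
Maximizing over 10, 8, 9, 8, Nexon chooses Std1. Subgame-perfect outcome: (Std1, W) with payoffs (10, 10).
Now find the simultaneous Nash equilibrium.
Nexon's best replies: W→Std4; X→Std2; Y→Std2; Z→Std2.
Orbyt's best replies: Std1→W; Std2→X; Std3→Z; Std4→Y.
Only (Std2, X) has each player best-responding; Nash payoffs (8, 9).
Sequential outcome (Std1, W) differs from the Nash profile (Std2, X).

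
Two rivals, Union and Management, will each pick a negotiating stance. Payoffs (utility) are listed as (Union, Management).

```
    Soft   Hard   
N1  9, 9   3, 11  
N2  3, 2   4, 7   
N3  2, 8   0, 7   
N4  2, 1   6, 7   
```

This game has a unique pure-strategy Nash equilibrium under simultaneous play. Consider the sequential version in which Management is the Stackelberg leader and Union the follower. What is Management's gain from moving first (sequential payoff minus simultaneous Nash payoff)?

2

Backward induction with Management moving first.
- Soft → Union plays N1 (best of 9, 3, 2, 2); Management gets 9.
- Hard → Union plays N4 (best of 3, 4, 0, 6); Management gets 7.
Management's induced payoffs are 9, 7, so Management commits to Soft. Subgame-perfect outcome: (N1, Soft) with payoffs (9, 9).
Under simultaneous play:
Union's best replies: Soft→N1; Hard→N4.
Management's best replies: N1→Hard; N2→Hard; N3→Soft; N4→Hard.
Only (N4, Hard) has each player best-responding; Nash payoffs (6, 7).
Management's commitment gain: 9 − 7 = 2.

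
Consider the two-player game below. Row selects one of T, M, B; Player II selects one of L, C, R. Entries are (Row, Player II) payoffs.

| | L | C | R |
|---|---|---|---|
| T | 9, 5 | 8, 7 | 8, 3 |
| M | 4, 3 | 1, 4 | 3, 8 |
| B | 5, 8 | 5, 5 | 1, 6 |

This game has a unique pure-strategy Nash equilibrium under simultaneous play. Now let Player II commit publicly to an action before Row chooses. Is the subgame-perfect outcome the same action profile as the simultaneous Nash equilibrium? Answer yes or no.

yes

Backward induction with Player II moving first.
- L: BR = T, leader payoff 5.
- C: BR = T, leader payoff 7.
- R: BR = T, leader payoff 3.
Among 5, 7, 3, the best is 7 at C. Subgame-perfect outcome: (T, C) with payoffs (8, 7).
Under simultaneous play:
Row's best replies: L→T; C→T; R→T.
Player II's best replies: T→C; M→R; B→L.
The unique mutual best reply is (T, C), giving (8, 7).
Sequential outcome (T, C) coincides with the Nash profile (T, C).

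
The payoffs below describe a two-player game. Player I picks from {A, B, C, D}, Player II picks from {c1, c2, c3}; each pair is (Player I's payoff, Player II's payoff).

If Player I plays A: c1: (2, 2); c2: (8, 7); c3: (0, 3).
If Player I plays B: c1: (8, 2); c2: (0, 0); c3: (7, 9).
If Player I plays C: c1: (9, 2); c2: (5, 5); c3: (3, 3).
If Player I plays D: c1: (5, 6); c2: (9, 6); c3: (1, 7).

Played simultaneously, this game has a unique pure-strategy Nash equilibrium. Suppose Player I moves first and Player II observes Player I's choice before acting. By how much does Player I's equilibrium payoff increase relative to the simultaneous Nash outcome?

Backward induction with Player I moving first.
- A: BR = c2, leader payoff 8.
- B: BR = c3, leader payoff 7.
- C: BR = c2, leader payoff 5.
- D: BR = c3, leader payoff 1.
Player I's induced payoffs are 8, 7, 5, 1, so Player I commits to A. Subgame-perfect outcome: (A, c2) with payoffs (8, 7).
For the simultaneous game, intersect best replies.
Player I's best replies: c1→C; c2→D; c3→B.
Player II's best replies: A→c2; B→c3; C→c2; D→c3.
The unique mutual best reply is (B, c3), giving (7, 9).
Player I's commitment gain: 8 − 7 = 1.

1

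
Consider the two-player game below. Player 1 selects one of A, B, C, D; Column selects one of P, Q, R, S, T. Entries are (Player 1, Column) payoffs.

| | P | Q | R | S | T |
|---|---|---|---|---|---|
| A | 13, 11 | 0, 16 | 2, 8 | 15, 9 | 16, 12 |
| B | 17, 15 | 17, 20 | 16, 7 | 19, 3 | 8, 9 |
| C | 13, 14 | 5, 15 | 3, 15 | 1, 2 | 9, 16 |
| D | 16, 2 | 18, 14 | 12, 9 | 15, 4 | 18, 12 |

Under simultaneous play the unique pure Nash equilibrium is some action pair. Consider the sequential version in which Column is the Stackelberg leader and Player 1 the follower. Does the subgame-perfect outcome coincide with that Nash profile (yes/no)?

no

Solve by backward induction (Column leads).
- P: Player 1 compares 13, 17, 13, 16 and picks B; Column would get 15.
- Q: Player 1 compares 0, 17, 5, 18 and picks D; Column would get 14.
- R: Player 1 compares 2, 16, 3, 12 and picks B; Column would get 7.
- S: Player 1 compares 15, 19, 1, 15 and picks B; Column would get 3.
- T: Player 1 compares 16, 8, 9, 18 and picks D; Column would get 12.
Among 15, 14, 7, 3, 12, the best is 15 at P. Subgame-perfect outcome: (B, P) with payoffs (17, 15).
For the simultaneous game, intersect best replies.
Player 1's best replies: P→B; Q→D; R→B; S→B; T→D.
Column's best replies: A→Q; B→Q; C→T; D→Q.
The unique mutual best reply is (D, Q), giving (18, 14).
Sequential outcome (B, P) differs from the Nash profile (D, Q).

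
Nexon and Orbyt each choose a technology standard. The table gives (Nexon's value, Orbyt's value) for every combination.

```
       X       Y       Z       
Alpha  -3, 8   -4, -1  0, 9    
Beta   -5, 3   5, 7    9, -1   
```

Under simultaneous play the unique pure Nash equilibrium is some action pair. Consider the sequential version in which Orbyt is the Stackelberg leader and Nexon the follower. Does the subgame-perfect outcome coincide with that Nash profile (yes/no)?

no

Backward induction with Orbyt moving first.
- X: Nexon compares -3, -5 and picks Alpha; Orbyt would get 8.
- Y: Nexon compares -4, 5 and picks Beta; Orbyt would get 7.
- Z: Nexon compares 0, 9 and picks Beta; Orbyt would get -1.
Maximizing over 8, 7, -1, Orbyt chooses X. Subgame-perfect outcome: (Alpha, X) with payoffs (-3, 8).
Now find the simultaneous Nash equilibrium.
Nexon's best replies: X→Alpha; Y→Beta; Z→Beta.
Orbyt's best replies: Alpha→Z; Beta→Y.
Only (Beta, Y) has each player best-responding; Nash payoffs (5, 7).
Sequential outcome (Alpha, X) differs from the Nash profile (Beta, Y).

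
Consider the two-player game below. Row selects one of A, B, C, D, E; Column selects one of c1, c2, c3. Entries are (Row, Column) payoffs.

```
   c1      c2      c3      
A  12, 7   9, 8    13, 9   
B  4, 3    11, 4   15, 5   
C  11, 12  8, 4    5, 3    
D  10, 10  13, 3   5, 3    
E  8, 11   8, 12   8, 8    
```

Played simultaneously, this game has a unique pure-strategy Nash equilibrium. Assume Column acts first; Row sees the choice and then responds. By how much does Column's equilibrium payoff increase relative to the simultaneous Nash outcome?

Solve by backward induction (Column leads).
- c1: Row compares 12, 4, 11, 10, 8 and picks A; Column would get 7.
- c2: Row compares 9, 11, 8, 13, 8 and picks D; Column would get 3.
- c3: Row compares 13, 15, 5, 5, 8 and picks B; Column would get 5.
Column's induced payoffs are 7, 3, 5, so Column commits to c1. Subgame-perfect outcome: (A, c1) with payoffs (12, 7).
For the simultaneous game, intersect best replies.
Row's best replies: c1→A; c2→D; c3→B.
Column's best replies: A→c3; B→c3; C→c1; D→c1; E→c2.
Only (B, c3) has each player best-responding; Nash payoffs (15, 5).
Column's commitment gain: 7 − 5 = 2.

2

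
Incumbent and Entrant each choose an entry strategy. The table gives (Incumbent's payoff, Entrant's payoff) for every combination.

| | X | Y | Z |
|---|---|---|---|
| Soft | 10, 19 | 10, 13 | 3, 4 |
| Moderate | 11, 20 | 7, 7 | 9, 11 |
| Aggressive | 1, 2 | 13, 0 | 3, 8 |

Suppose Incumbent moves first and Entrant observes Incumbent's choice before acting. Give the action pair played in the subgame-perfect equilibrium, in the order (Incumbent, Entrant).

(Moderate, X)

Backward induction with Incumbent moving first.
- Soft → Entrant plays X (best of 19, 13, 4); Incumbent gets 10.
- Moderate → Entrant plays X (best of 20, 7, 11); Incumbent gets 11.
- Aggressive → Entrant plays Z (best of 2, 0, 8); Incumbent gets 3.
Among 10, 11, 3, the best is 11 at Moderate. Subgame-perfect outcome: (Moderate, X) with payoffs (11, 20).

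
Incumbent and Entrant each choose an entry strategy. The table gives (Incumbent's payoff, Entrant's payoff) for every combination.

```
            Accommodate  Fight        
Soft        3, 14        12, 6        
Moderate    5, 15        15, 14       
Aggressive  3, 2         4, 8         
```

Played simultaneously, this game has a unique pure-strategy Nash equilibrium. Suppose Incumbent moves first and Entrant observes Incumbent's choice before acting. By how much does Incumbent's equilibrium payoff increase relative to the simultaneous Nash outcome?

Backward induction with Incumbent moving first.
- Soft: BR = Accommodate, leader payoff 3.
- Moderate: BR = Accommodate, leader payoff 5.
- Aggressive: BR = Fight, leader payoff 4.
Incumbent's induced payoffs are 3, 5, 4, so Incumbent commits to Moderate. Subgame-perfect outcome: (Moderate, Accommodate) with payoffs (5, 15).
Now find the simultaneous Nash equilibrium.
Incumbent's best replies: Accommodate→Moderate; Fight→Moderate.
Entrant's best replies: Soft→Accommodate; Moderate→Accommodate; Aggressive→Fight.
The unique mutual best reply is (Moderate, Accommodate), giving (5, 15).
Incumbent's commitment gain: 5 − 5 = 0.

0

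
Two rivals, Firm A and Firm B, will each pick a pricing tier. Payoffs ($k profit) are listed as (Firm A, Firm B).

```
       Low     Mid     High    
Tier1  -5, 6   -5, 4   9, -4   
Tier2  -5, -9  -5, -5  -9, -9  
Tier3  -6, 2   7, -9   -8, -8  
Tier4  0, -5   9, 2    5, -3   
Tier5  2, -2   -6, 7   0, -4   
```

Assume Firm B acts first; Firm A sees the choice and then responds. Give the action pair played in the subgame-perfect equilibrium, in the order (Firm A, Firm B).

Work backward from Firm A's decision.
- Low: Firm A compares -5, -5, -6, 0, 2 and picks Tier5; Firm B would get -2.
- Mid: Firm A compares -5, -5, 7, 9, -6 and picks Tier4; Firm B would get 2.
- High: Firm A compares 9, -9, -8, 5, 0 and picks Tier1; Firm B would get -4.
Among -2, 2, -4, the best is 2 at Mid. Subgame-perfect outcome: (Tier4, Mid) with payoffs (9, 2).

(Tier4, Mid)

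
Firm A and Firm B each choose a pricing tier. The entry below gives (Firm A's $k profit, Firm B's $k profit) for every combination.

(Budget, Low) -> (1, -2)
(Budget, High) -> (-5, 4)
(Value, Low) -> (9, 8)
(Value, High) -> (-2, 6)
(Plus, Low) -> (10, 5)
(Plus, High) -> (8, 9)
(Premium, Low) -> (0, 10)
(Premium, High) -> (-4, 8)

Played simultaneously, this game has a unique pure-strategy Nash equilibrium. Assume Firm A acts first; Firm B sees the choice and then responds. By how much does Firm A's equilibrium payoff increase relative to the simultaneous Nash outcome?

1

Backward induction with Firm A moving first.
- Budget: Firm B compares -2, 4 and picks High; Firm A would get -5.
- Value: Firm B compares 8, 6 and picks Low; Firm A would get 9.
- Plus: Firm B compares 5, 9 and picks High; Firm A would get 8.
- Premium: Firm B compares 10, 8 and picks Low; Firm A would get 0.
Among -5, 9, 8, 0, the best is 9 at Value. Subgame-perfect outcome: (Value, Low) with payoffs (9, 8).
Now find the simultaneous Nash equilibrium.
Firm A's best replies: Low→Plus; High→Plus.
Firm B's best replies: Budget→High; Value→Low; Plus→High; Premium→Low.
Only (Plus, High) has each player best-responding; Nash payoffs (8, 9).
Firm A's commitment gain: 9 − 8 = 1.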